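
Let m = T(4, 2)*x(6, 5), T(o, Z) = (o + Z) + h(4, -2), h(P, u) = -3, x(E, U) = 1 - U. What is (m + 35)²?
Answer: 529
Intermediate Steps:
T(o, Z) = -3 + Z + o (T(o, Z) = (o + Z) - 3 = (Z + o) - 3 = -3 + Z + o)
m = -12 (m = (-3 + 2 + 4)*(1 - 1*5) = 3*(1 - 5) = 3*(-4) = -12)
(m + 35)² = (-12 + 35)² = 23² = 529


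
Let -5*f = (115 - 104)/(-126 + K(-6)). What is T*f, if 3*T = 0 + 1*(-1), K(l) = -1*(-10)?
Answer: -11/1740 ≈ -0.0063218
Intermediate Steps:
K(l) = 10
f = 11/580 (f = -(115 - 104)/(5*(-126 + 10)) = -11/(5*(-116)) = -11*(-1)/(5*116) = -1/5*(-11/116) = 11/580 ≈ 0.018966)
T = -1/3 (T = (0 + 1*(-1))/3 = (0 - 1)/3 = (1/3)*(-1) = -1/3 ≈ -0.33333)
T*f = -1/3*11/580 = -11/1740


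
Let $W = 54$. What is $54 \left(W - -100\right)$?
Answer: $8316$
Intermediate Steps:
$54 \left(W - -100\right) = 54 \left(54 - -100\right) = 54 \left(54 + 100\right) = 54 \cdot 154 = 8316$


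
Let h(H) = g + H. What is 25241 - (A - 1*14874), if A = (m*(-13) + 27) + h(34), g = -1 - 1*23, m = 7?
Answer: 40169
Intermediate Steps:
g = -24 (g = -1 - 23 = -24)
h(H) = -24 + H
A = -54 (A = (7*(-13) + 27) + (-24 + 34) = (-91 + 27) + 10 = -64 + 10 = -54)
25241 - (A - 1*14874) = 25241 - (-54 - 1*14874) = 25241 - (-54 - 14874) = 25241 - 1*(-14928) = 25241 + 14928 = 40169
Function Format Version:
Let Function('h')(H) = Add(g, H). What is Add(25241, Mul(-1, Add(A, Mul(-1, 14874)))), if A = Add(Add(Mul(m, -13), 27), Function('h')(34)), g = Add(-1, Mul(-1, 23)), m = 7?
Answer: 40169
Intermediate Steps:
g = -24 (g = Add(-1, -23) = -24)
Function('h')(H) = Add(-24, H)
A = -54 (A = Add(Add(Mul(7, -13), 27), Add(-24, 34)) = Add(Add(-91, 27), 10) = Add(-64, 10) = -54)
Add(25241, Mul(-1, Add(A, Mul(-1, 14874)))) = Add(25241, Mul(-1, Add(-54, Mul(-1, 14874)))) = Add(25241, Mul(-1, Add(-54, -14874))) = Add(25241, Mul(-1, -14928)) = Add(25241, 14928) = 40169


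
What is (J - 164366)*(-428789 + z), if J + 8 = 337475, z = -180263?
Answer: -105427510252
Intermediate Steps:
J = 337467 (J = -8 + 337475 = 337467)
(J - 164366)*(-428789 + z) = (337467 - 164366)*(-428789 - 180263) = 173101*(-609052) = -105427510252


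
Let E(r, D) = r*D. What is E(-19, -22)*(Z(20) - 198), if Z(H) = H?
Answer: -74404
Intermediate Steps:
E(r, D) = D*r
E(-19, -22)*(Z(20) - 198) = (-22*(-19))*(20 - 198) = 418*(-178) = -74404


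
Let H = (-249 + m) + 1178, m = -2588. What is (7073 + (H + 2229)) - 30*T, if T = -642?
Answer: 26903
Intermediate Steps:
H = -1659 (H = (-249 - 2588) + 1178 = -2837 + 1178 = -1659)
(7073 + (H + 2229)) - 30*T = (7073 + (-1659 + 2229)) - 30*(-642) = (7073 + 570) - 1*(-19260) = 7643 + 19260 = 26903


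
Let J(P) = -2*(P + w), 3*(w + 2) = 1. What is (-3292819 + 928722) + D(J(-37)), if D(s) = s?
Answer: -7092059/3 ≈ -2.3640e+6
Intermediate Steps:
w = -5/3 (w = -2 + (⅓)*1 = -2 + ⅓ = -5/3 ≈ -1.6667)
J(P) = 10/3 - 2*P (J(P) = -2*(P - 5/3) = -2*(-5/3 + P) = 10/3 - 2*P)
(-3292819 + 928722) + D(J(-37)) = (-3292819 + 928722) + (10/3 - 2*(-37)) = -2364097 + (10/3 + 74) = -2364097 + 232/3 = -7092059/3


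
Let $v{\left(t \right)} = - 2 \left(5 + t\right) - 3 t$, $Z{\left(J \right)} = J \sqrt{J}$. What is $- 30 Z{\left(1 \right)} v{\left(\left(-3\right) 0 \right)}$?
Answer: $300$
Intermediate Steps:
$Z{\left(J \right)} = J^{\frac{3}{2}}$
$v{\left(t \right)} = -10 - 5 t$ ($v{\left(t \right)} = \left(-10 - 2 t\right) - 3 t = -10 - 5 t$)
$- 30 Z{\left(1 \right)} v{\left(\left(-3\right) 0 \right)} = - 30 \cdot 1^{\frac{3}{2}} \left(-10 - 5 \left(\left(-3\right) 0\right)\right) = \left(-30\right) 1 \left(-10 - 0\right) = - 30 \left(-10 + 0\right) = \left(-30\right) \left(-10\right) = 300$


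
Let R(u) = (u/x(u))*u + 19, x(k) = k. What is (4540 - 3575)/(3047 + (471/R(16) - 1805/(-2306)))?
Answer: 77885150/247072671 ≈ 0.31523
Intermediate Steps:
R(u) = 19 + u (R(u) = (u/u)*u + 19 = 1*u + 19 = u + 19 = 19 + u)
(4540 - 3575)/(3047 + (471/R(16) - 1805/(-2306))) = (4540 - 3575)/(3047 + (471/(19 + 16) - 1805/(-2306))) = 965/(3047 + (471/35 - 1805*(-1/2306))) = 965/(3047 + (471*(1/35) + 1805/2306)) = 965/(3047 + (471/35 + 1805/2306)) = 965/(3047 + 1149301/80710) = 965/(247072671/80710) = 965*(80710/247072671) = 77885150/247072671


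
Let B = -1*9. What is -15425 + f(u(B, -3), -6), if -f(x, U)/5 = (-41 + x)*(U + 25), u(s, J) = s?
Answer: -10675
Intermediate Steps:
B = -9
f(x, U) = -5*(-41 + x)*(25 + U) (f(x, U) = -5*(-41 + x)*(U + 25) = -5*(-41 + x)*(25 + U))
-15425 + f(u(B, -3), -6) = -15425 + (5125 - 125*(-9) + 205*(-6) - 5*(-6)*(-9)) = -15425 + (5125 + 1125 - 1230 - 270) = -15425 + 4750 = -10675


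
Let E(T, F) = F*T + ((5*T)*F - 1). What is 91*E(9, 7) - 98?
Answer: 34209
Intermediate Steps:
E(T, F) = -1 + 6*F*T (E(T, F) = F*T + (5*F*T - 1) = F*T + (-1 + 5*F*T) = -1 + 6*F*T)
91*E(9, 7) - 98 = 91*(-1 + 6*7*9) - 98 = 91*(-1 + 378) - 98 = 91*377 - 98 = 34307 - 98 = 34209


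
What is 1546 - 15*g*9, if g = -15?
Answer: 3571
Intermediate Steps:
1546 - 15*g*9 = 1546 - 15*(-15)*9 = 1546 - (-225)*9 = 1546 - 1*(-2025) = 1546 + 2025 = 3571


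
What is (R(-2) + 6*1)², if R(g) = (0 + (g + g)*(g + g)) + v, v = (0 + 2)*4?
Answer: 900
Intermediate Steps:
v = 8 (v = 2*4 = 8)
R(g) = 8 + 4*g² (R(g) = (0 + (g + g)*(g + g)) + 8 = (0 + (2*g)*(2*g)) + 8 = (0 + 4*g²) + 8 = 4*g² + 8 = 8 + 4*g²)
(R(-2) + 6*1)² = ((8 + 4*(-2)²) + 6*1)² = ((8 + 4*4) + 6)² = ((8 + 16) + 6)² = (24 + 6)² = 30² = 900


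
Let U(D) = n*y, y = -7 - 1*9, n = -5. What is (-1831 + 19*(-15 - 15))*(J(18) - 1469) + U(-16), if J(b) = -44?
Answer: 3632793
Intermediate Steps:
y = -16 (y = -7 - 9 = -16)
U(D) = 80 (U(D) = -5*(-16) = 80)
(-1831 + 19*(-15 - 15))*(J(18) - 1469) + U(-16) = (-1831 + 19*(-15 - 15))*(-44 - 1469) + 80 = (-1831 + 19*(-30))*(-1513) + 80 = (-1831 - 570)*(-1513) + 80 = -2401*(-1513) + 80 = 3632713 + 80 = 3632793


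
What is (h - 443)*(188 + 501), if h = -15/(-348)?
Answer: -35402887/116 ≈ -3.0520e+5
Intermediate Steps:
h = 5/116 (h = -15*(-1/348) = 5/116 ≈ 0.043103)
(h - 443)*(188 + 501) = (5/116 - 443)*(188 + 501) = -51383/116*689 = -35402887/116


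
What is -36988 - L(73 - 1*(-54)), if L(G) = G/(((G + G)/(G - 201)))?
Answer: -36951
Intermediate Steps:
L(G) = -201/2 + G/2 (L(G) = G/(((2*G)/(-201 + G))) = G/((2*G/(-201 + G))) = G*((-201 + G)/(2*G)) = -201/2 + G/2)
-36988 - L(73 - 1*(-54)) = -36988 - (-201/2 + (73 - 1*(-54))/2) = -36988 - (-201/2 + (73 + 54)/2) = -36988 - (-201/2 + (½)*127) = -36988 - (-201/2 + 127/2) = -36988 - 1*(-37) = -36988 + 37 = -36951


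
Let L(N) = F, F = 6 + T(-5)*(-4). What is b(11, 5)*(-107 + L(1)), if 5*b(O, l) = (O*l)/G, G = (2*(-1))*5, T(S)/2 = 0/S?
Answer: 1111/10 ≈ 111.10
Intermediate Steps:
T(S) = 0 (T(S) = 2*(0/S) = 2*0 = 0)
G = -10 (G = -2*5 = -10)
b(O, l) = -O*l/50 (b(O, l) = ((O*l)/(-10))/5 = ((O*l)*(-⅒))/5 = (-O*l/10)/5 = -O*l/50)
F = 6 (F = 6 + 0*(-4) = 6 + 0 = 6)
L(N) = 6
b(11, 5)*(-107 + L(1)) = (-1/50*11*5)*(-107 + 6) = -11/10*(-101) = 1111/10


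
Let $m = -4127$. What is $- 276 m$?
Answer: $1139052$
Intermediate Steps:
$- 276 m = - 276 \left(-4127\right) = \left(-1\right) \left(-1139052\right) = 1139052$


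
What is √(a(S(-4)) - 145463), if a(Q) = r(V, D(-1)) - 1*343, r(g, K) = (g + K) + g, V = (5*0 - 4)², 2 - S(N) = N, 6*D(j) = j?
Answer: I*√5247870/6 ≈ 381.8*I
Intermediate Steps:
D(j) = j/6
S(N) = 2 - N
V = 16 (V = (0 - 4)² = (-4)² = 16)
r(g, K) = K + 2*g (r(g, K) = (K + g) + g = K + 2*g)
a(Q) = -1867/6 (a(Q) = ((⅙)*(-1) + 2*16) - 1*343 = (-⅙ + 32) - 343 = 191/6 - 343 = -1867/6)
√(a(S(-4)) - 145463) = √(-1867/6 - 145463) = √(-874645/6) = I*√5247870/6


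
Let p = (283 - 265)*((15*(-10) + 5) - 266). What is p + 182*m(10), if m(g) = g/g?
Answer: -7216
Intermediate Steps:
p = -7398 (p = 18*((-150 + 5) - 266) = 18*(-145 - 266) = 18*(-411) = -7398)
m(g) = 1
p + 182*m(10) = -7398 + 182*1 = -7398 + 182 = -7216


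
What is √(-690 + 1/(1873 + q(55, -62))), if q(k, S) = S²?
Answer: I*√22552015693/5717 ≈ 26.268*I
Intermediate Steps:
√(-690 + 1/(1873 + q(55, -62))) = √(-690 + 1/(1873 + (-62)²)) = √(-690 + 1/(1873 + 3844)) = √(-690 + 1/5717) = √(-3944729/5717) = I*√22552015693/5717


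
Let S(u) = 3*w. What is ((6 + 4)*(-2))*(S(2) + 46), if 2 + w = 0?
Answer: -800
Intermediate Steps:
w = -2 (w = -2 + 0 = -2)
S(u) = -6 (S(u) = 3*(-2) = -6)
((6 + 4)*(-2))*(S(2) + 46) = ((6 + 4)*(-2))*(-6 + 46) = (10*(-2))*40 = -20*40 = -800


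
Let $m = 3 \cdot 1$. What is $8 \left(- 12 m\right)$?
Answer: $-288$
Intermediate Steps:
$m = 3$
$8 \left(- 12 m\right) = 8 \left(\left(-12\right) 3\right) = 8 \left(-36\right) = -288$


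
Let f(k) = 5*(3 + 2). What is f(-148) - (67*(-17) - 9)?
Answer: 1173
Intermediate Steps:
f(k) = 25 (f(k) = 5*5 = 25)
f(-148) - (67*(-17) - 9) = 25 - (67*(-17) - 9) = 25 - (-1139 - 9) = 25 - 1*(-1148) = 25 + 1148 = 1173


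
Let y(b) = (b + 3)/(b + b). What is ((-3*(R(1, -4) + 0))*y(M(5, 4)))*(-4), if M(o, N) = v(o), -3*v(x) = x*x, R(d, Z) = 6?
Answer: 576/25 ≈ 23.040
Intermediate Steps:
v(x) = -x**2/3 (v(x) = -x*x/3 = -x**2/3)
M(o, N) = -o**2/3
y(b) = (3 + b)/(2*b) (y(b) = (3 + b)/((2*b)) = (3 + b)*(1/(2*b)) = (3 + b)/(2*b))
((-3*(R(1, -4) + 0))*y(M(5, 4)))*(-4) = ((-3*(6 + 0))*((3 - 1/3*5**2)/(2*((-1/3*5**2)))))*(-4) = ((-3*6)*((3 - 1/3*25)/(2*((-1/3*25)))))*(-4) = -9*(3 - 25/3)/(-25/3)*(-4) = -9*(-3)*(-16)/(25*3)*(-4) = -18*8/25*(-4) = -144/25*(-4) = 576/25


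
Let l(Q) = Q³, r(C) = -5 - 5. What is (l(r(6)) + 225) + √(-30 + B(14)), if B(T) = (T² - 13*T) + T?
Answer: -775 + I*√2 ≈ -775.0 + 1.4142*I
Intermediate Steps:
B(T) = T² - 12*T
r(C) = -10
(l(r(6)) + 225) + √(-30 + B(14)) = ((-10)³ + 225) + √(-30 + 14*(-12 + 14)) = (-1000 + 225) + √(-30 + 14*2) = -775 + √(-30 + 28) = -775 + √(-2) = -775 + I*√2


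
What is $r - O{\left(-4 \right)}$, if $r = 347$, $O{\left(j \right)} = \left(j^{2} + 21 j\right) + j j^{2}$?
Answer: $479$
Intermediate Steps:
$O{\left(j \right)} = j^{2} + j^{3} + 21 j$ ($O{\left(j \right)} = \left(j^{2} + 21 j\right) + j^{3} = j^{2} + j^{3} + 21 j$)
$r - O{\left(-4 \right)} = 347 - - 4 \left(21 - 4 + \left(-4\right)^{2}\right) = 347 - - 4 \left(21 - 4 + 16\right) = 347 - \left(-4\right) 33 = 347 - -132 = 347 + 132 = 479$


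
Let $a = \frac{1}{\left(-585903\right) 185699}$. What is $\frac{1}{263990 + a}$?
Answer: $\frac{108801601197}{28722534699996029} \approx 3.788 \cdot 10^{-6}$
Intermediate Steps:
$a = - \frac{1}{108801601197}$ ($a = \left(- \frac{1}{585903}\right) \frac{1}{185699} = - \frac{1}{108801601197} \approx -9.191 \cdot 10^{-12}$)
$\frac{1}{263990 + a} = \frac{1}{263990 - \frac{1}{108801601197}} = \frac{1}{\frac{28722534699996029}{108801601197}} = \frac{108801601197}{28722534699996029}$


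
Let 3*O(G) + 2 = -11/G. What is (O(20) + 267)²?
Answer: 28334329/400 ≈ 70836.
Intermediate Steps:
O(G) = -⅔ - 11/(3*G) (O(G) = -⅔ + (-11/G)/3 = -⅔ - 11/(3*G))
(O(20) + 267)² = ((⅓)*(-11 - 2*20)/20 + 267)² = ((⅓)*(1/20)*(-11 - 40) + 267)² = ((⅓)*(1/20)*(-51) + 267)² = (-17/20 + 267)² = (5323/20)² = 28334329/400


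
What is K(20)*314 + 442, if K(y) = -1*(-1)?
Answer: 756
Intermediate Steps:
K(y) = 1
K(20)*314 + 442 = 1*314 + 442 = 314 + 442 = 756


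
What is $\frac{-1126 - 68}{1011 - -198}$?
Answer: $- \frac{398}{403} \approx -0.98759$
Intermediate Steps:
$\frac{-1126 - 68}{1011 - -198} = - \frac{1194}{1011 + 198} = - \frac{1194}{1209} = \left(-1194\right) \frac{1}{1209} = - \frac{398}{403}$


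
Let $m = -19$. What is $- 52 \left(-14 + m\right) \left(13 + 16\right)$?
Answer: $49764$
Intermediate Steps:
$- 52 \left(-14 + m\right) \left(13 + 16\right) = - 52 \left(-14 - 19\right) \left(13 + 16\right) = - 52 \left(\left(-33\right) 29\right) = \left(-52\right) \left(-957\right) = 49764$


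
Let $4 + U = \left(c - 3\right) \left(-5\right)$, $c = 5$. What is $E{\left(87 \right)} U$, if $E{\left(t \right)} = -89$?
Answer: $1246$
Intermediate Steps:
$U = -14$ ($U = -4 + \left(5 - 3\right) \left(-5\right) = -4 + 2 \left(-5\right) = -4 - 10 = -14$)
$E{\left(87 \right)} U = \left(-89\right) \left(-14\right) = 1246$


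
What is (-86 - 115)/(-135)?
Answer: 67/45 ≈ 1.4889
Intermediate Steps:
(-86 - 115)/(-135) = -201*(-1/135) = 67/45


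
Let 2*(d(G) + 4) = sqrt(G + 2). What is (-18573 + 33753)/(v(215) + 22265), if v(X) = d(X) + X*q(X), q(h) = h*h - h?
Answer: 200667678640/131060727302489 - 10120*sqrt(217)/131060727302489 ≈ 0.0015311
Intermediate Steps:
q(h) = h**2 - h
d(G) = -4 + sqrt(2 + G)/2 (d(G) = -4 + sqrt(G + 2)/2 = -4 + sqrt(2 + G)/2)
v(X) = -4 + sqrt(2 + X)/2 + X**2*(-1 + X) (v(X) = (-4 + sqrt(2 + X)/2) + X*(X*(-1 + X)) = (-4 + sqrt(2 + X)/2) + X**2*(-1 + X) = -4 + sqrt(2 + X)/2 + X**2*(-1 + X))
(-18573 + 33753)/(v(215) + 22265) = (-18573 + 33753)/((-4 + 215**3 + sqrt(2 + 215)/2 - 1*215**2) + 22265) = 15180/((-4 + 9938375 + sqrt(217)/2 - 1*46225) + 22265) = 15180/((-4 + 9938375 + sqrt(217)/2 - 46225) + 22265) = 15180/((9892146 + sqrt(217)/2) + 22265) = 15180/(9914411 + sqrt(217)/2)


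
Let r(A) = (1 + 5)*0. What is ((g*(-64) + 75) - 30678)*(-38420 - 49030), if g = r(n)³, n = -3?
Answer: 2676232350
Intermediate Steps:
r(A) = 0 (r(A) = 6*0 = 0)
g = 0 (g = 0³ = 0)
((g*(-64) + 75) - 30678)*(-38420 - 49030) = ((0*(-64) + 75) - 30678)*(-38420 - 49030) = ((0 + 75) - 30678)*(-87450) = (75 - 30678)*(-87450) = -30603*(-87450) = 2676232350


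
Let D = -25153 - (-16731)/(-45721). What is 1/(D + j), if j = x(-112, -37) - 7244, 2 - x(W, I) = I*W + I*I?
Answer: -3517/133323723 ≈ -2.6379e-5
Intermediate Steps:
D = -88464388/3517 (D = -25153 - (-16731)*(-1)/45721 = -25153 - 1*1287/3517 = -25153 - 1287/3517 = -88464388/3517 ≈ -25153.)
x(W, I) = 2 - I² - I*W (x(W, I) = 2 - (I*W + I*I) = 2 - (I*W + I²) = 2 - (I² + I*W) = 2 + (-I² - I*W) = 2 - I² - I*W)
j = -12755 (j = (2 - 1*(-37)² - 1*(-37)*(-112)) - 7244 = (2 - 1*1369 - 4144) - 7244 = (2 - 1369 - 4144) - 7244 = -5511 - 7244 = -12755)
1/(D + j) = 1/(-88464388/3517 - 12755) = 1/(-133323723/3517) = -3517/133323723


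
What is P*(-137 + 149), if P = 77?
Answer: 924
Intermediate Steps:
P*(-137 + 149) = 77*(-137 + 149) = 77*12 = 924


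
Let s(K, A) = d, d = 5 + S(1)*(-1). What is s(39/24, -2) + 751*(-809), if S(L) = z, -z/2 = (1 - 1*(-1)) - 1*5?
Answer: -607560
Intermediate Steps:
z = 6 (z = -2*((1 - 1*(-1)) - 1*5) = -2*((1 + 1) - 5) = -2*(2 - 5) = -2*(-3) = 6)
S(L) = 6
d = -1 (d = 5 + 6*(-1) = 5 - 6 = -1)
s(K, A) = -1
s(39/24, -2) + 751*(-809) = -1 + 751*(-809) = -1 - 607559 = -607560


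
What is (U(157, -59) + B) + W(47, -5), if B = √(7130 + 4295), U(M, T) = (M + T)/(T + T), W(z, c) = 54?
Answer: 3137/59 + 5*√457 ≈ 160.06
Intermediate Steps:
U(M, T) = (M + T)/(2*T) (U(M, T) = (M + T)/((2*T)) = (M + T)*(1/(2*T)) = (M + T)/(2*T))
B = 5*√457 (B = √11425 = 5*√457 ≈ 106.89)
(U(157, -59) + B) + W(47, -5) = ((½)*(157 - 59)/(-59) + 5*√457) + 54 = ((½)*(-1/59)*98 + 5*√457) + 54 = (-49/59 + 5*√457) + 54 = 3137/59 + 5*√457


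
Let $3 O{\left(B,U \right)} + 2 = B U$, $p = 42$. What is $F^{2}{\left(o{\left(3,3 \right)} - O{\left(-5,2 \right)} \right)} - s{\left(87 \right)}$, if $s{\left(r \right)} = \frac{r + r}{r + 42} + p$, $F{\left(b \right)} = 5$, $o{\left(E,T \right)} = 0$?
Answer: $- \frac{789}{43} \approx -18.349$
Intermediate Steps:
$O{\left(B,U \right)} = - \frac{2}{3} + \frac{B U}{3}$
$s{\left(r \right)} = 42 + \frac{2 r}{42 + r}$ ($s{\left(r \right)} = \frac{r + r}{r + 42} + 42 = \frac{2 r}{42 + r} + 42 = 42 + \frac{2 r}{42 + r}$)
$F^{2}{\left(o{\left(3,3 \right)} - O{\left(-5,2 \right)} \right)} - s{\left(87 \right)} = 5^{2} - \frac{4 \left(441 + 11 \cdot 87\right)}{42 + 87} = 25 - \frac{4 \left(441 + 957\right)}{129} = 25 - 4 \cdot \frac{1}{129} \cdot 1398 = 25 - \frac{1864}{43} = - \frac{789}{43}$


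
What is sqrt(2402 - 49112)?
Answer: 3*I*sqrt(5190) ≈ 216.13*I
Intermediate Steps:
sqrt(2402 - 49112) = sqrt(-46710) = 3*I*sqrt(5190)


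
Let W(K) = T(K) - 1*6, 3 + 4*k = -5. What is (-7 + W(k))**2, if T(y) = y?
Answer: 225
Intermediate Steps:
k = -2 (k = -3/4 + (1/4)*(-5) = -3/4 - 5/4 = -2)
W(K) = -6 + K (W(K) = K - 1*6 = K - 6 = -6 + K)
(-7 + W(k))**2 = (-7 + (-6 - 2))**2 = (-7 - 8)**2 = (-15)**2 = 225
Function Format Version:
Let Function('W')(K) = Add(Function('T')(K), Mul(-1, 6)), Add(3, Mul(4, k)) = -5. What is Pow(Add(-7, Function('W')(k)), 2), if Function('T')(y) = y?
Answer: 225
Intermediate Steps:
k = -2 (k = Add(Rational(-3, 4), Mul(Rational(1, 4), -5)) = Add(Rational(-3, 4), Rational(-5, 4)) = -2)
Function('W')(K) = Add(-6, K) (Function('W')(K) = Add(K, Mul(-1, 6)) = Add(K, -6) = Add(-6, K))
Pow(Add(-7, Function('W')(k)), 2) = Pow(Add(-7, Add(-6, -2)), 2) = Pow(Add(-7, -8), 2) = Pow(-15, 2) = 225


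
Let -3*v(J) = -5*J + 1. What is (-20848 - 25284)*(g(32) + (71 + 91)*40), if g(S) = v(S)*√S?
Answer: -298935360 - 9779984*√2 ≈ -3.1277e+8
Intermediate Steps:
v(J) = -⅓ + 5*J/3 (v(J) = -(-5*J + 1)/3 = -(1 - 5*J)/3 = -⅓ + 5*J/3)
g(S) = √S*(-⅓ + 5*S/3) (g(S) = (-⅓ + 5*S/3)*√S = √S*(-⅓ + 5*S/3))
(-20848 - 25284)*(g(32) + (71 + 91)*40) = (-20848 - 25284)*(√32*(-1 + 5*32)/3 + (71 + 91)*40) = -46132*((4*√2)*(-1 + 160)/3 + 162*40) = -46132*((⅓)*(4*√2)*159 + 6480) = -46132*(212*√2 + 6480) = -46132*(6480 + 212*√2) = -298935360 - 9779984*√2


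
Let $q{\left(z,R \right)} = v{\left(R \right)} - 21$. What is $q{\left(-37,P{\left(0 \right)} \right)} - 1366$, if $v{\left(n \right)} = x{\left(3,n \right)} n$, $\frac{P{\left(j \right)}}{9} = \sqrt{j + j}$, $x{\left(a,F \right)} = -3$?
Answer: $-1387$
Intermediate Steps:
$P{\left(j \right)} = 9 \sqrt{2} \sqrt{j}$ ($P{\left(j \right)} = 9 \sqrt{j + j} = 9 \sqrt{2 j} = 9 \sqrt{2} \sqrt{j}$)
$v{\left(n \right)} = - 3 n$
$q{\left(z,R \right)} = -21 - 3 R$ ($q{\left(z,R \right)} = - 3 R - 21 = -21 - 3 R$)
$q{\left(-37,P{\left(0 \right)} \right)} - 1366 = \left(-21 - 3 \cdot 9 \sqrt{2} \sqrt{0}\right) - 1366 = \left(-21 - 3 \cdot 9 \sqrt{2} \cdot 0\right) - 1366 = \left(-21 - 0\right) - 1366 = \left(-21 + 0\right) - 1366 = -21 - 1366 = -1387$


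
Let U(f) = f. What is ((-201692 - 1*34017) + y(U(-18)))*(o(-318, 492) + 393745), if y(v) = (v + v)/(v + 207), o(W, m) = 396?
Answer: -1950955776913/21 ≈ -9.2903e+10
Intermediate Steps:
y(v) = 2*v/(207 + v) (y(v) = (2*v)/(207 + v) = 2*v/(207 + v))
((-201692 - 1*34017) + y(U(-18)))*(o(-318, 492) + 393745) = ((-201692 - 1*34017) + 2*(-18)/(207 - 18))*(396 + 393745) = ((-201692 - 34017) + 2*(-18)/189)*394141 = (-235709 + 2*(-18)*(1/189))*394141 = (-235709 - 4/21)*394141 = -4949893/21*394141 = -1950955776913/21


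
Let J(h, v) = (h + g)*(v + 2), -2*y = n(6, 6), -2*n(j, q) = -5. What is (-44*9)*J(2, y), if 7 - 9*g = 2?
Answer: -759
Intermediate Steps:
g = 5/9 (g = 7/9 - ⅑*2 = 7/9 - 2/9 = 5/9 ≈ 0.55556)
n(j, q) = 5/2 (n(j, q) = -½*(-5) = 5/2)
y = -5/4 (y = -½*5/2 = -5/4 ≈ -1.2500)
J(h, v) = (2 + v)*(5/9 + h) (J(h, v) = (h + 5/9)*(v + 2) = (5/9 + h)*(2 + v) = (2 + v)*(5/9 + h))
(-44*9)*J(2, y) = (-44*9)*(10/9 + 2*2 + (5/9)*(-5/4) + 2*(-5/4)) = -396*(10/9 + 4 - 25/36 - 5/2) = -396*23/12 = -759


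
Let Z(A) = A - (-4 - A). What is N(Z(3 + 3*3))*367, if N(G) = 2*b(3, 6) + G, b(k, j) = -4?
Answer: 7340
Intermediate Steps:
Z(A) = 4 + 2*A (Z(A) = A + (4 + A) = 4 + 2*A)
N(G) = -8 + G (N(G) = 2*(-4) + G = -8 + G)
N(Z(3 + 3*3))*367 = (-8 + (4 + 2*(3 + 3*3)))*367 = (-8 + (4 + 2*(3 + 9)))*367 = (-8 + (4 + 2*12))*367 = (-8 + (4 + 24))*367 = (-8 + 28)*367 = 20*367 = 7340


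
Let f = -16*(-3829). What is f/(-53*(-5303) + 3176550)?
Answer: 61264/3457609 ≈ 0.017719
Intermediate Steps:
f = 61264
f/(-53*(-5303) + 3176550) = 61264/(-53*(-5303) + 3176550) = 61264/(281059 + 3176550) = 61264/3457609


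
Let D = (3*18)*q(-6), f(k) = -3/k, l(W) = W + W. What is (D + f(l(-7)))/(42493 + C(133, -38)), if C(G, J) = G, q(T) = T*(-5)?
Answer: 22683/596764 ≈ 0.038010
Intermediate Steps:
l(W) = 2*W
q(T) = -5*T
D = 1620 (D = (3*18)*(-5*(-6)) = 54*30 = 1620)
(D + f(l(-7)))/(42493 + C(133, -38)) = (1620 - 3/(2*(-7)))/(42493 + 133) = (1620 - 3/(-14))/42626 = (1620 - 3*(-1/14))*(1/42626) = (1620 + 3/14)*(1/42626) = (22683/14)*(1/42626) = 22683/596764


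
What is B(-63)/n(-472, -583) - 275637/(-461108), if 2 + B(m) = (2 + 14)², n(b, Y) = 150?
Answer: 79233491/34583100 ≈ 2.2911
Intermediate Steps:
B(m) = 254 (B(m) = -2 + (2 + 14)² = -2 + 16² = -2 + 256 = 254)
B(-63)/n(-472, -583) - 275637/(-461108) = 254/150 - 275637/(-461108) = 254*(1/150) - 275637*(-1/461108) = 127/75 + 275637/461108 = 79233491/34583100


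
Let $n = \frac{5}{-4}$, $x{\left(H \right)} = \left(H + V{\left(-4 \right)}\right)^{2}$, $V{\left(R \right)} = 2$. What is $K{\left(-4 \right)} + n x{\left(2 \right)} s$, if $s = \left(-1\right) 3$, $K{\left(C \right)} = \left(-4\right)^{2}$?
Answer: $76$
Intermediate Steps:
$x{\left(H \right)} = \left(2 + H\right)^{2}$ ($x{\left(H \right)} = \left(H + 2\right)^{2} = \left(2 + H\right)^{2}$)
$K{\left(C \right)} = 16$
$n = - \frac{5}{4}$ ($n = 5 \left(- \frac{1}{4}\right) = - \frac{5}{4} \approx -1.25$)
$s = -3$
$K{\left(-4 \right)} + n x{\left(2 \right)} s = 16 + - \frac{5 \left(2 + 2\right)^{2}}{4} \left(-3\right) = 16 + - \frac{5 \cdot 4^{2}}{4} \left(-3\right) = 16 + \left(- \frac{5}{4}\right) 16 \left(-3\right) = 16 - -60 = 16 + 60 = 76$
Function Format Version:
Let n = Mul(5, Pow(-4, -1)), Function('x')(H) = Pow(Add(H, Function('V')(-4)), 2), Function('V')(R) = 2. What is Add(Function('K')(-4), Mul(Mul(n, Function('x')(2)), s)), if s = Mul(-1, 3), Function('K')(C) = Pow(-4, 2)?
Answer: 76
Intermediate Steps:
Function('x')(H) = Pow(Add(2, H), 2) (Function('x')(H) = Pow(Add(H, 2), 2) = Pow(Add(2, H), 2))
Function('K')(C) = 16
n = Rational(-5, 4) (n = Mul(5, Rational(-1, 4)) = Rational(-5, 4) ≈ -1.2500)
s = -3
Add(Function('K')(-4), Mul(Mul(n, Function('x')(2)), s)) = Add(16, Mul(Mul(Rational(-5, 4), Pow(Add(2, 2), 2)), -3)) = Add(16, Mul(Mul(Rational(-5, 4), Pow(4, 2)), -3)) = Add(16, Mul(Mul(Rational(-5, 4), 16), -3)) = Add(16, Mul(-20, -3)) = Add(16, 60) = 76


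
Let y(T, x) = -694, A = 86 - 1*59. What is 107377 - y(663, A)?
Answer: 108071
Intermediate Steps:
A = 27 (A = 86 - 59 = 27)
107377 - y(663, A) = 107377 - 1*(-694) = 107377 + 694 = 108071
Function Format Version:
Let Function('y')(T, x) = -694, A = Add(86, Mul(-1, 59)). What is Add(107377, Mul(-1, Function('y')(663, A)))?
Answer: 108071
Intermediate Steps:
A = 27 (A = Add(86, -59) = 27)
Add(107377, Mul(-1, Function('y')(663, A))) = Add(107377, Mul(-1, -694)) = Add(107377, 694) = 108071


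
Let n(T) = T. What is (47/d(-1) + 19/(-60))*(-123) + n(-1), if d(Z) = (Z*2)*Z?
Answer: -57051/20 ≈ -2852.6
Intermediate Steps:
d(Z) = 2*Z² (d(Z) = (2*Z)*Z = 2*Z²)
(47/d(-1) + 19/(-60))*(-123) + n(-1) = (47/((2*(-1)²)) + 19/(-60))*(-123) - 1 = (47/((2*1)) + 19*(-1/60))*(-123) - 1 = (47/2 - 19/60)*(-123) - 1 = (1391/60)*(-123) - 1 = -57031/20 - 1 = -57051/20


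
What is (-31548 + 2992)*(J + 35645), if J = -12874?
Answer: -650248676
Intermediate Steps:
(-31548 + 2992)*(J + 35645) = (-31548 + 2992)*(-12874 + 35645) = -28556*22771 = -650248676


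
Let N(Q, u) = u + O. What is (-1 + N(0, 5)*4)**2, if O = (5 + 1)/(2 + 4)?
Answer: 529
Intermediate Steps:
O = 1 (O = 6/6 = 6*(1/6) = 1)
N(Q, u) = 1 + u (N(Q, u) = u + 1 = 1 + u)
(-1 + N(0, 5)*4)**2 = (-1 + (1 + 5)*4)**2 = (-1 + 6*4)**2 = (-1 + 24)**2 = 23**2 = 529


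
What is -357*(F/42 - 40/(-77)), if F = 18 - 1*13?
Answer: -5015/22 ≈ -227.95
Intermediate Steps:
F = 5 (F = 18 - 13 = 5)
-357*(F/42 - 40/(-77)) = -357*(5/42 - 40/(-77)) = -357*(5*(1/42) - 40*(-1/77)) = -357*(5/42 + 40/77) = -357*295/462 = -5015/22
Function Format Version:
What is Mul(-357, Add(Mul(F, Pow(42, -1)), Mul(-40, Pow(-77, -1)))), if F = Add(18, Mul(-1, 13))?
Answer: Rational(-5015, 22) ≈ -227.95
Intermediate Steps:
F = 5 (F = Add(18, -13) = 5)
Mul(-357, Add(Mul(F, Pow(42, -1)), Mul(-40, Pow(-77, -1)))) = Mul(-357, Add(Mul(5, Pow(42, -1)), Mul(-40, Pow(-77, -1)))) = Mul(-357, Add(Mul(5, Rational(1, 42)), Mul(-40, Rational(-1, 77)))) = Mul(-357, Add(Rational(5, 42), Rational(40, 77))) = Mul(-357, Rational(295, 462)) = Rational(-5015, 22)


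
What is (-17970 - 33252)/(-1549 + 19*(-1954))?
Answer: 51222/38675 ≈ 1.3244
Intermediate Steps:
(-17970 - 33252)/(-1549 + 19*(-1954)) = -51222/(-1549 - 37126) = -51222/(-38675) = -51222*(-1/38675) = 51222/38675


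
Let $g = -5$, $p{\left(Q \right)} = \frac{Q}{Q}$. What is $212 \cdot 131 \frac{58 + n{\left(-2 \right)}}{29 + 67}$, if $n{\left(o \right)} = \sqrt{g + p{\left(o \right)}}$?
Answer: $\frac{201347}{12} + \frac{6943 i}{12} \approx 16779.0 + 578.58 i$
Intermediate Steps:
$p{\left(Q \right)} = 1$
$n{\left(o \right)} = 2 i$ ($n{\left(o \right)} = \sqrt{-5 + 1} = \sqrt{-4} = 2 i$)
$212 \cdot 131 \frac{58 + n{\left(-2 \right)}}{29 + 67} = 212 \cdot 131 \frac{58 + 2 i}{29 + 67} = 27772 \frac{58 + 2 i}{96} = 27772 \left(58 + 2 i\right) \frac{1}{96} = 27772 \left(\frac{29}{48} + \frac{i}{48}\right) = \frac{201347}{12} + \frac{6943 i}{12}$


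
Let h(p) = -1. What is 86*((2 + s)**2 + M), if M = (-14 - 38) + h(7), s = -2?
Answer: -4558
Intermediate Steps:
M = -53 (M = (-14 - 38) - 1 = -52 - 1 = -53)
86*((2 + s)**2 + M) = 86*((2 - 2)**2 - 53) = 86*(0**2 - 53) = 86*(0 - 53) = 86*(-53) = -4558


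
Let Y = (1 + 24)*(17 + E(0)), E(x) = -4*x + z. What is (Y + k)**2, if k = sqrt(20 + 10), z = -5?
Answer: (300 + sqrt(30))**2 ≈ 93316.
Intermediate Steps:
E(x) = -5 - 4*x (E(x) = -4*x - 5 = -5 - 4*x)
k = sqrt(30) ≈ 5.4772
Y = 300 (Y = (1 + 24)*(17 + (-5 - 4*0)) = 25*(17 + (-5 + 0)) = 25*(17 - 5) = 25*12 = 300)
(Y + k)**2 = (300 + sqrt(30))**2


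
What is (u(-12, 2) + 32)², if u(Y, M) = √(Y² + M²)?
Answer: 1172 + 128*√37 ≈ 1950.6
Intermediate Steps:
u(Y, M) = √(M² + Y²)
(u(-12, 2) + 32)² = (√(2² + (-12)²) + 32)² = (√(4 + 144) + 32)² = (√148 + 32)² = (2*√37 + 32)² = (32 + 2*√37)²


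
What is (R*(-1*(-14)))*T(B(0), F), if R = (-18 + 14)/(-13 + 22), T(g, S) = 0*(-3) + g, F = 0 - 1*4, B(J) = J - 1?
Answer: 56/9 ≈ 6.2222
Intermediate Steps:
B(J) = -1 + J
F = -4 (F = 0 - 4 = -4)
T(g, S) = g (T(g, S) = 0 + g = g)
R = -4/9 ≈ -0.44444
(R*(-1*(-14)))*T(B(0), F) = (-(-4)*(-14)/9)*(-1 + 0) = -4/9*14*(-1) = -56/9*(-1) = 56/9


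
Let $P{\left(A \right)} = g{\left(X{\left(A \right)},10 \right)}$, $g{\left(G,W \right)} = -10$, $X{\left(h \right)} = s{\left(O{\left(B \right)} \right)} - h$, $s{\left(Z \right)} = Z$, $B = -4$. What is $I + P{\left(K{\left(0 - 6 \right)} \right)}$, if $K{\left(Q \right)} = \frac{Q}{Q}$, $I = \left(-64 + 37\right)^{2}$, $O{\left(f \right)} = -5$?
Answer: $719$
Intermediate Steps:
$I = 729$ ($I = \left(-27\right)^{2} = 729$)
$X{\left(h \right)} = -5 - h$
$K{\left(Q \right)} = 1$
$P{\left(A \right)} = -10$
$I + P{\left(K{\left(0 - 6 \right)} \right)} = 729 - 10 = 719$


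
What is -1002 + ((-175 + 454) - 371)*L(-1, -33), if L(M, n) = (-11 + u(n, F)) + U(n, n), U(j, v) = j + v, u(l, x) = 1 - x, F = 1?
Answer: 6082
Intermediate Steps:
L(M, n) = -11 + 2*n (L(M, n) = (-11 + (1 - 1*1)) + (n + n) = (-11 + (1 - 1)) + 2*n = (-11 + 0) + 2*n = -11 + 2*n)
-1002 + ((-175 + 454) - 371)*L(-1, -33) = -1002 + ((-175 + 454) - 371)*(-11 + 2*(-33)) = -1002 + (279 - 371)*(-11 - 66) = -1002 - 92*(-77) = -1002 + 7084 = 6082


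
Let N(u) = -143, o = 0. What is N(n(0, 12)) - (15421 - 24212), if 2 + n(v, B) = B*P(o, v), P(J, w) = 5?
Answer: 8648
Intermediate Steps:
n(v, B) = -2 + 5*B (n(v, B) = -2 + B*5 = -2 + 5*B)
N(n(0, 12)) - (15421 - 24212) = -143 - (15421 - 24212) = -143 - 1*(-8791) = -143 + 8791 = 8648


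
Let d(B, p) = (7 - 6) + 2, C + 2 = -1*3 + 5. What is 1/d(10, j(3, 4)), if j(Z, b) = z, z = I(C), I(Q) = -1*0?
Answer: 1/3 ≈ 0.33333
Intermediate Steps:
C = 0 (C = -2 + (-1*3 + 5) = -2 + (-3 + 5) = -2 + 2 = 0)
I(Q) = 0
z = 0
j(Z, b) = 0
d(B, p) = 3 (d(B, p) = 1 + 2 = 3)
1/d(10, j(3, 4)) = 1/3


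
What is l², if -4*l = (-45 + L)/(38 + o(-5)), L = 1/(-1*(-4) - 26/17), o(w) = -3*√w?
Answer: 3508129*I/(28224*(228*√5 + 1399*I)) ≈ 0.078431 + 0.028582*I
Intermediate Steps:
L = 17/42 (L = 1/(4 - 26*1/17) = 1/(4 - 26/17) = 1/(42/17) = 17/42 ≈ 0.40476)
l = 1873/(168*(38 - 3*I*√5)) (l = -(-45 + 17/42)/(4*(38 - 3*I*√5)) = -(-1873)/(168*(38 - 3*I*√5)) = 1873/(168*(38 - 3*I*√5)) ≈ 0.28452 + 0.050227*I)
l² = (35587/125076 + 1873*I*√5/83384)²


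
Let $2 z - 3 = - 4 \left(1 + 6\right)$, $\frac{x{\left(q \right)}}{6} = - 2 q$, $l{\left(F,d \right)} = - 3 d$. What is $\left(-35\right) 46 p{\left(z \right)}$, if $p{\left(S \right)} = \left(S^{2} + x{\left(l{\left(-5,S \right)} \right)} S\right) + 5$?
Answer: $- \frac{18631725}{2} \approx -9.3159 \cdot 10^{6}$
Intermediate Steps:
$x{\left(q \right)} = - 12 q$ ($x{\left(q \right)} = 6 \left(- 2 q\right) = - 12 q$)
$z = - \frac{25}{2}$ ($z = \frac{3}{2} + \frac{\left(-4\right) \left(1 + 6\right)}{2} = \frac{3}{2} + \frac{\left(-4\right) 7}{2} = \frac{3}{2} + \frac{1}{2} \left(-28\right) = \frac{3}{2} - 14 = - \frac{25}{2} \approx -12.5$)
$p{\left(S \right)} = 5 + 37 S^{2}$ ($p{\left(S \right)} = \left(S^{2} + - 12 \left(- 3 S\right) S\right) + 5 = \left(S^{2} + 36 S S\right) + 5 = \left(S^{2} + 36 S^{2}\right) + 5 = 37 S^{2} + 5 = 5 + 37 S^{2}$)
$\left(-35\right) 46 p{\left(z \right)} = \left(-35\right) 46 \left(5 + 37 \left(- \frac{25}{2}\right)^{2}\right) = - 1610 \left(5 + 37 \cdot \frac{625}{4}\right) = - 1610 \left(5 + \frac{23125}{4}\right) = \left(-1610\right) \frac{23145}{4} = - \frac{18631725}{2}$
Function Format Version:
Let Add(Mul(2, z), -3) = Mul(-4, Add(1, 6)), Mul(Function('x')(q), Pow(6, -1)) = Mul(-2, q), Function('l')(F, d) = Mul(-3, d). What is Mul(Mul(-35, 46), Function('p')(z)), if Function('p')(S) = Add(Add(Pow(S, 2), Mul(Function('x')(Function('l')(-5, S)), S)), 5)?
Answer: Rational(-18631725, 2) ≈ -9.3159e+6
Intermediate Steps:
Function('x')(q) = Mul(-12, q) (Function('x')(q) = Mul(6, Mul(-2, q)) = Mul(-12, q))
z = Rational(-25, 2) (z = Add(Rational(3, 2), Mul(Rational(1, 2), Mul(-4, Add(1, 6)))) = Add(Rational(3, 2), Mul(Rational(1, 2), Mul(-4, 7))) = Add(Rational(3, 2), Mul(Rational(1, 2), -28)) = Add(Rational(3, 2), -14) = Rational(-25, 2) ≈ -12.500)
Function('p')(S) = Add(5, Mul(37, Pow(S, 2))) (Function('p')(S) = Add(Add(Pow(S, 2), Mul(Mul(-12, Mul(-3, S)), S)), 5) = Add(Add(Pow(S, 2), Mul(Mul(36, S), S)), 5) = Add(Add(Pow(S, 2), Mul(36, Pow(S, 2))), 5) = Add(Mul(37, Pow(S, 2)), 5) = Add(5, Mul(37, Pow(S, 2))))
Mul(Mul(-35, 46), Function('p')(z)) = Mul(Mul(-35, 46), Add(5, Mul(37, Pow(Rational(-25, 2), 2)))) = Mul(-1610, Add(5, Mul(37, Rational(625, 4)))) = Mul(-1610, Add(5, Rational(23125, 4))) = Mul(-1610, Rational(23145, 4)) = Rational(-18631725, 2)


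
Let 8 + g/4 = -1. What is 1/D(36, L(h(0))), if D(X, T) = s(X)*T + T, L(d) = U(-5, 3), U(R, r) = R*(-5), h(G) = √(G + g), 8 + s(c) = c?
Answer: 1/725 ≈ 0.0013793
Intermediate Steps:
g = -36 (g = -32 + 4*(-1) = -32 - 4 = -36)
s(c) = -8 + c
h(G) = √(-36 + G) (h(G) = √(G - 36) = √(-36 + G))
U(R, r) = -5*R
L(d) = 25 (L(d) = -5*(-5) = 25)
D(X, T) = T + T*(-8 + X) (D(X, T) = (-8 + X)*T + T = T*(-8 + X) + T = T + T*(-8 + X))
1/D(36, L(h(0))) = 1/(25*(-7 + 36)) = 1/(25*29) = 1/725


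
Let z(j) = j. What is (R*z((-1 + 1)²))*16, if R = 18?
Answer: 0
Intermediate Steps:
(R*z((-1 + 1)²))*16 = (18*(-1 + 1)²)*16 = (18*0²)*16 = (18*0)*16 = 0*16 = 0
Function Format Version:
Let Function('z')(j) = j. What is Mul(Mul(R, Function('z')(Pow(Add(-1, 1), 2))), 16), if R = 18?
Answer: 0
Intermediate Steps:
Mul(Mul(R, Function('z')(Pow(Add(-1, 1), 2))), 16) = Mul(Mul(18, Pow(Add(-1, 1), 2)), 16) = Mul(Mul(18, Pow(0, 2)), 16) = Mul(Mul(18, 0), 16) = Mul(0, 16) = 0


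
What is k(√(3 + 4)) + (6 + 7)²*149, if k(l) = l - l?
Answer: 25181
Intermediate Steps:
k(l) = 0
k(√(3 + 4)) + (6 + 7)²*149 = 0 + (6 + 7)²*149 = 0 + 13²*149 = 0 + 169*149 = 0 + 25181 = 25181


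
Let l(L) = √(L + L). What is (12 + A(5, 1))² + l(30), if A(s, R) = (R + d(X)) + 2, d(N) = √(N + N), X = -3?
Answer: (15 + I*√6)² + 2*√15 ≈ 226.75 + 73.485*I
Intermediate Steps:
d(N) = √2*√N (d(N) = √(2*N) = √2*√N)
l(L) = √2*√L (l(L) = √(2*L) = √2*√L)
A(s, R) = 2 + R + I*√6 (A(s, R) = (R + √2*√(-3)) + 2 = (R + √2*(I*√3)) + 2 = (R + I*√6) + 2 = 2 + R + I*√6)
(12 + A(5, 1))² + l(30) = (12 + (2 + 1 + I*√6))² + √2*√30 = (12 + (3 + I*√6))² + 2*√15 = (15 + I*√6)² + 2*√15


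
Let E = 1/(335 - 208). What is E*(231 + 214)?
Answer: 445/127 ≈ 3.5039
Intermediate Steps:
E = 1/127 ≈ 0.0078740
E*(231 + 214) = (231 + 214)/127 = (1/127)*445 = 445/127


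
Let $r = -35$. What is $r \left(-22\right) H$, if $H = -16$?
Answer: $-12320$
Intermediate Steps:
$r \left(-22\right) H = \left(-35\right) \left(-22\right) \left(-16\right) = 770 \left(-16\right) = -12320$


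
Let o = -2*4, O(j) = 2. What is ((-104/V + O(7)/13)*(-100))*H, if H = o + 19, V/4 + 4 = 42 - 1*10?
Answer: 77550/91 ≈ 852.20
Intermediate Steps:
V = 112 (V = -16 + 4*(42 - 1*10) = -16 + 4*(42 - 10) = -16 + 4*32 = -16 + 128 = 112)
o = -8
H = 11 (H = -8 + 19 = 11)
((-104/V + O(7)/13)*(-100))*H = ((-104/112 + 2/13)*(-100))*11 = ((-104*1/112 + 2*(1/13))*(-100))*11 = ((-13/14 + 2/13)*(-100))*11 = -141/182*(-100)*11 = (7050/91)*11 = 77550/91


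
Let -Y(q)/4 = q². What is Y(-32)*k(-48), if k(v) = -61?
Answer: 249856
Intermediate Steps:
Y(q) = -4*q²
Y(-32)*k(-48) = -4*(-32)²*(-61) = -4*1024*(-61) = -4096*(-61) = 249856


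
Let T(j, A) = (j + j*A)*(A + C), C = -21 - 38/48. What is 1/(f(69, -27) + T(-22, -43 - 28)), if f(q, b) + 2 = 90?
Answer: -6/856867 ≈ -7.0023e-6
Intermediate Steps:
f(q, b) = 88 (f(q, b) = -2 + 90 = 88)
C = -523/24 (C = -21 - 38/48 = -21 - 1*19/24 = -21 - 19/24 = -523/24 ≈ -21.792)
T(j, A) = (-523/24 + A)*(j + A*j) (T(j, A) = (j + j*A)*(A - 523/24) = (j + A*j)*(-523/24 + A) = (-523/24 + A)*(j + A*j))
1/(f(69, -27) + T(-22, -43 - 28)) = 1/(88 + (1/24)*(-22)*(-523 - 499*(-43 - 28) + 24*(-43 - 28)²)) = 1/(88 + (1/24)*(-22)*(-523 - 499*(-71) + 24*(-71)²)) = 1/(88 + (1/24)*(-22)*(-523 + 35429 + 24*5041)) = 1/(88 + (1/24)*(-22)*(-523 + 35429 + 120984)) = 1/(88 + (1/24)*(-22)*155890) = 1/(88 - 857395/6) = 1/(-856867/6) = -6/856867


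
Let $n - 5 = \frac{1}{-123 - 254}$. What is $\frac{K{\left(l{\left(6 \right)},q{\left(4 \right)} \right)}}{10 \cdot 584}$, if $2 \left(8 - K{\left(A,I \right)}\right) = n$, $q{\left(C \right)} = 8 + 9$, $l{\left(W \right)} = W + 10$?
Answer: $\frac{1037}{1100840} \approx 0.00094201$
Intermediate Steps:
$l{\left(W \right)} = 10 + W$
$q{\left(C \right)} = 17$
$n = \frac{1884}{377}$ ($n = 5 + \frac{1}{-123 - 254} = 5 + \frac{1}{-377} = 5 - \frac{1}{377} = \frac{1884}{377} \approx 4.9973$)
$K{\left(A,I \right)} = \frac{2074}{377}$ ($K{\left(A,I \right)} = 8 - \frac{942}{377} = \frac{2074}{377}$)
$\frac{K{\left(l{\left(6 \right)},q{\left(4 \right)} \right)}}{10 \cdot 584} = \frac{2074}{377 \cdot 10 \cdot 584} = \frac{2074}{377 \cdot 5840} = \frac{2074}{377} \cdot \frac{1}{5840} = \frac{1037}{1100840}$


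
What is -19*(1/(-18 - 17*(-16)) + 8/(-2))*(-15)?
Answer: -127623/112 ≈ -1139.5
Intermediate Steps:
-19*(1/(-18 - 17*(-16)) + 8/(-2))*(-15) = -19*(-1/16/(-35) + 8*(-½))*(-15) = -19*(-1/35*(-1/16) - 4)*(-15) = -19*(1/560 - 4)*(-15) = -19*(-2239/560)*(-15) = (42541/560)*(-15) = -127623/112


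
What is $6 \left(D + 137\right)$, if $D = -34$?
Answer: $618$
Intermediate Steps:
$6 \left(D + 137\right) = 6 \left(-34 + 137\right) = 6 \cdot 103 = 618$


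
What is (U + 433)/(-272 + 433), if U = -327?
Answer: 106/161 ≈ 0.65839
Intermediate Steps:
(U + 433)/(-272 + 433) = (-327 + 433)/(-272 + 433) = 106/161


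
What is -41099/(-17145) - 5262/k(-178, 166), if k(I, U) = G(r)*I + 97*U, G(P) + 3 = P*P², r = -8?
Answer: 723184073/307958490 ≈ 2.3483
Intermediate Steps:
G(P) = -3 + P³ (G(P) = -3 + P*P² = -3 + P³)
k(I, U) = -515*I + 97*U (k(I, U) = (-3 + (-8)³)*I + 97*U = (-3 - 512)*I + 97*U = -515*I + 97*U)
-41099/(-17145) - 5262/k(-178, 166) = -41099/(-17145) - 5262/(-515*(-178) + 97*166) = -41099*(-1/17145) - 5262/(91670 + 16102) = 41099/17145 - 5262/107772 = 41099/17145 - 5262*1/107772 = 41099/17145 - 877/17962 = 723184073/307958490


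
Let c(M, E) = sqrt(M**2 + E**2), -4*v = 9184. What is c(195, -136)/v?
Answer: -sqrt(56521)/2296 ≈ -0.10355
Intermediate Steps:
v = -2296 (v = -1/4*9184 = -2296)
c(M, E) = sqrt(E**2 + M**2)
c(195, -136)/v = sqrt((-136)**2 + 195**2)/(-2296) = sqrt(18496 + 38025)*(-1/2296) = sqrt(56521)*(-1/2296) = -sqrt(56521)/2296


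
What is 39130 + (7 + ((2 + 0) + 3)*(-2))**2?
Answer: 39139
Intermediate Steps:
39130 + (7 + ((2 + 0) + 3)*(-2))**2 = 39130 + (7 + (2 + 3)*(-2))**2 = 39130 + (7 + 5*(-2))**2 = 39130 + (7 - 10)**2 = 39130 + (-3)**2 = 39130 + 9 = 39139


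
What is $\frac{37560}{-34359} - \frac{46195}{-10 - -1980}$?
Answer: $- \frac{110747147}{4512482} \approx -24.542$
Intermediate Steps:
$\frac{37560}{-34359} - \frac{46195}{-10 - -1980} = 37560 \left(- \frac{1}{34359}\right) - \frac{46195}{-10 + 1980} = - \frac{12520}{11453} - \frac{46195}{1970} = - \frac{12520}{11453} - \frac{9239}{394} = - \frac{110747147}{4512482}$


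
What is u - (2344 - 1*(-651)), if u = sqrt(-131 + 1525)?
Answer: -2995 + sqrt(1394) ≈ -2957.7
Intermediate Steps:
u = sqrt(1394) ≈ 37.336
u - (2344 - 1*(-651)) = sqrt(1394) - (2344 - 1*(-651)) = sqrt(1394) - (2344 + 651) = sqrt(1394) - 1*2995 = sqrt(1394) - 2995 = -2995 + sqrt(1394)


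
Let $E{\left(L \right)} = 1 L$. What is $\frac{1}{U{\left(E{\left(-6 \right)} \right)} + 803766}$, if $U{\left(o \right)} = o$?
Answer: $\frac{1}{803760} \approx 1.2442 \cdot 10^{-6}$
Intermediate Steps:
$E{\left(L \right)} = L$
$\frac{1}{U{\left(E{\left(-6 \right)} \right)} + 803766} = \frac{1}{-6 + 803766} = \frac{1}{803760}$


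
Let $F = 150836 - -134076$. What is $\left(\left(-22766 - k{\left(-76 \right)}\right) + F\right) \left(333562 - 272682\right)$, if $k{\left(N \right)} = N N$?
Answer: $15607805600$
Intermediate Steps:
$k{\left(N \right)} = N^{2}$
$F = 284912$ ($F = 150836 + 134076 = 284912$)
$\left(\left(-22766 - k{\left(-76 \right)}\right) + F\right) \left(333562 - 272682\right) = \left(\left(-22766 - \left(-76\right)^{2}\right) + 284912\right) \left(333562 - 272682\right) = \left(\left(-22766 - 5776\right) + 284912\right) 60880 = \left(-28542 + 284912\right) 60880 = 256370 \cdot 60880 = 15607805600$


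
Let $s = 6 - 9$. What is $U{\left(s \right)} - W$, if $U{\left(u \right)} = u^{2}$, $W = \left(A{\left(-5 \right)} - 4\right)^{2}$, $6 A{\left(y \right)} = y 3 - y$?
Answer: $- \frac{208}{9} \approx -23.111$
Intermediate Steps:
$A{\left(y \right)} = \frac{y}{3}$ ($A{\left(y \right)} = \frac{y 3 - y}{6} = \frac{3 y - y}{6} = \frac{2 y}{6} = \frac{y}{3}$)
$s = -3$
$W = \frac{289}{9}$ ($W = \left(\frac{1}{3} \left(-5\right) - 4\right)^{2} = \left(- \frac{5}{3} - 4\right)^{2} = \left(- \frac{17}{3}\right)^{2} = \frac{289}{9} \approx 32.111$)
$U{\left(s \right)} - W = \left(-3\right)^{2} - \frac{289}{9} = 9 - \frac{289}{9} = - \frac{208}{9}$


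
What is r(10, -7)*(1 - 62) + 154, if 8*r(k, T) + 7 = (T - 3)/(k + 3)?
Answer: 22177/104 ≈ 213.24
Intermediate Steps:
r(k, T) = -7/8 + (-3 + T)/(8*(3 + k)) (r(k, T) = -7/8 + ((T - 3)/(k + 3))/8 = -7/8 + ((-3 + T)/(3 + k))/8 = -7/8 + (-3 + T)/(8*(3 + k)))
r(10, -7)*(1 - 62) + 154 = ((-24 - 7 - 7*10)/(8*(3 + 10)))*(1 - 62) + 154 = ((⅛)*(-24 - 7 - 70)/13)*(-61) + 154 = ((⅛)*(1/13)*(-101))*(-61) + 154 = -101/104*(-61) + 154 = 6161/104 + 154 = 22177/104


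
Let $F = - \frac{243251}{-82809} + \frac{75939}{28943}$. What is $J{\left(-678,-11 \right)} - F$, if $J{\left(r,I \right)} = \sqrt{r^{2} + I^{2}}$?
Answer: $- \frac{13328846344}{2396740887} + \sqrt{459805} \approx 672.53$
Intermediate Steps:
$F = \frac{13328846344}{2396740887}$ ($F = \left(-243251\right) \left(- \frac{1}{82809}\right) + 75939 \cdot \frac{1}{28943} = \frac{243251}{82809} + \frac{75939}{28943} = \frac{13328846344}{2396740887} \approx 5.5612$)
$J{\left(r,I \right)} = \sqrt{I^{2} + r^{2}}$
$J{\left(-678,-11 \right)} - F = \sqrt{\left(-11\right)^{2} + \left(-678\right)^{2}} - \frac{13328846344}{2396740887} = \sqrt{121 + 459684} - \frac{13328846344}{2396740887} = \sqrt{459805} - \frac{13328846344}{2396740887} = - \frac{13328846344}{2396740887} + \sqrt{459805}$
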